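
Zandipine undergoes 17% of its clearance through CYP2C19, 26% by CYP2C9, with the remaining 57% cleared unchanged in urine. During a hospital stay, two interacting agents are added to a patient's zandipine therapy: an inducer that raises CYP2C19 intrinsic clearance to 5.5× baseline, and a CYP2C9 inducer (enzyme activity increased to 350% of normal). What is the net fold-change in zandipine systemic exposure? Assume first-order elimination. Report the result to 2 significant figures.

0.41

The CYP2C19 pathway (17% of clearance) increases to 5.5× activity: 0.17 × 5.5 = 0.935.
The CYP2C9 pathway (26% of clearance) is boosted to 3.5× activity: 0.26 × 3.5 = 0.91.
The remaining 57% of clearance is unaffected.
New clearance relative to baseline: 0.935 + 0.91 + 0.57 = 2.415.
Net systemic exposure ratio = 1 / 2.415 = 0.41.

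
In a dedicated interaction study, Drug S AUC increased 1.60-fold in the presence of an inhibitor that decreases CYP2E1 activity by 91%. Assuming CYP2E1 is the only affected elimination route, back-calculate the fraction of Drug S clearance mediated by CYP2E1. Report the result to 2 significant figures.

0.41

Write x for the fraction cleared via CYP2E1. The observed AUC change means clearance fell to 1/1.60 = 0.625 of baseline.
Setting x·0.09 + (1 − x) = 0.625 and solving: x = (0.625 − 1)/(0.09 − 1) = 0.41.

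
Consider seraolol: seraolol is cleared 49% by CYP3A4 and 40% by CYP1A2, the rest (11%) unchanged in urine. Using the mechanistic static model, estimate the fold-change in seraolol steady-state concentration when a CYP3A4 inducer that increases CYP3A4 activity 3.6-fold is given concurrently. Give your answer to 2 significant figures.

The CYP3A4 pathway (49% of clearance) rises to 3.6× activity: 0.49 × 3.6 = 1.764.
CYP1A2 (40%) and the residual 11% are unaffected.
CL_new/CL_old = 1.764 + 0.4 + 0.11 = 2.274.
Since steady-state concentration ∝ 1/CL, the ratio is 1 / 2.274 = 0.44.

0.44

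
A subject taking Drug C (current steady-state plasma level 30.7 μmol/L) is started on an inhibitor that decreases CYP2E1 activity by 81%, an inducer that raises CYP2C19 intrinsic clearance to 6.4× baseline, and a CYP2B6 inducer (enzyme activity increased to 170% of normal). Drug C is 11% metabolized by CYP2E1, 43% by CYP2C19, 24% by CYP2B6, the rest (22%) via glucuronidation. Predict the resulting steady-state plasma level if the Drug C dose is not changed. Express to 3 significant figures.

The CYP2E1 pathway (11% of clearance) drops to 0.19× activity: 0.11 × 0.19 = 0.0209.
The CYP2C19 pathway (43% of clearance) rises to 6.4× activity: 0.43 × 6.4 = 2.752.
The CYP2B6 pathway (24% of clearance) increases to 1.7× activity: 0.24 × 1.7 = 0.408.
The remaining 22% of clearance is unaffected.
Relative clearance = 0.0209 + 2.752 + 0.408 + 0.22 = 3.4009.
New steady-state plasma level = 30.7 / 3.4009 = 9.03 μmol/L (concentration scales inversely with clearance).

9.03 μmol/L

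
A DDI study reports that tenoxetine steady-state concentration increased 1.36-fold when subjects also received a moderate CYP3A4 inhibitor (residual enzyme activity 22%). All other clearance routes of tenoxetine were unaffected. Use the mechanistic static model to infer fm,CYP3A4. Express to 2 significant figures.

Let fm be the CYP3A4 fraction. New clearance relative to baseline = fm × 0.22 + (1 − fm).
Steady-state concentration ratio = 1 / (new CL fraction), so new CL fraction = 1 / 1.36 = 0.7353.
fm × 0.22 + 1 − fm = 0.7353  ⇒  fm × (0.22 − 1) = −0.2647  ⇒  fm = 0.34.

0.34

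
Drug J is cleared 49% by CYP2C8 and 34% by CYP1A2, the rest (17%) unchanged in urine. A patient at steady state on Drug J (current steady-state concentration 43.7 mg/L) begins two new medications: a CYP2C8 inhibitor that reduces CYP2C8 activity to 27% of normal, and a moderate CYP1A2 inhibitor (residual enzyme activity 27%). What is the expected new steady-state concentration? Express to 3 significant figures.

111 mg/L

CYP2C8: 0.49 × 0.27 = 0.1323
CYP1A2: 0.34 × 0.27 = 0.0918
Other: 0.17 (unchanged)
New clearance relative to baseline: 0.1323 + 0.0918 + 0.17 = 0.3941.
Steady-state concentration ∝ 1/CL: new value = 43.7 / 0.3941 = 111 mg/L.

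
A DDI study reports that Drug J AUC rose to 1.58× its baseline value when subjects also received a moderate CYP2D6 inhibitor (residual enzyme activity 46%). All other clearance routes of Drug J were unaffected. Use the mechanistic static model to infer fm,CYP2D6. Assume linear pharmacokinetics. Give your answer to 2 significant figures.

0.68

CL'/CL = 1 / 1.58 = 0.6329
0.46·fm + (1 − fm) = 0.6329
fm = (0.6329 − 1) / (0.46 − 1) = 0.68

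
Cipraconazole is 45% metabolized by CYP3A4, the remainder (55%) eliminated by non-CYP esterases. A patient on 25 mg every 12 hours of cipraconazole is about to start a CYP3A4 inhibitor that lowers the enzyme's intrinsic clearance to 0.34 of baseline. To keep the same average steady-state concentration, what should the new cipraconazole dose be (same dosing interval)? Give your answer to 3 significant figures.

The CYP3A4 pathway (45% of clearance) is reduced to 0.34× activity: 0.45 × 0.34 = 0.153.
The remaining 55% of clearance is unaffected.
CL_new/CL_old = 0.153 + 0.55 = 0.703.
Css,avg = (dose rate)/CL, so holding Css fixed requires dose ∝ CL: 25 × 0.703 = 17.6 mg.

17.6 mg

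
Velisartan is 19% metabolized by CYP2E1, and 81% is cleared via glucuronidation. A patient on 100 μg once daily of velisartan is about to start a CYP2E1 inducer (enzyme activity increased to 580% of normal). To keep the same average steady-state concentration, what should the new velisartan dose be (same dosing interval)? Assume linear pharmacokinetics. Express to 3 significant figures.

The CYP2E1 pathway (19% of clearance) is boosted to 5.8× activity: 0.19 × 5.8 = 1.102.
The remaining 81% of clearance is unaffected.
Relative clearance = 1.102 + 0.81 = 1.912.
To maintain the same steady-state level, dose must scale with clearance: new dose = 100 × 1.912 = 191 μg.

191 μg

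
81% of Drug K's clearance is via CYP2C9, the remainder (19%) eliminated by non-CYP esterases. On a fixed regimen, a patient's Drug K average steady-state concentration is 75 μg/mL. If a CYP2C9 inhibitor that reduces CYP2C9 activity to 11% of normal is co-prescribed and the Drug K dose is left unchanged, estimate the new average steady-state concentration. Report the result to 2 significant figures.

2.7 × 10² μg/mL

CYP2C9: 0.81 × 0.11 = 0.0891
Other: 0.19 (unchanged)
CL_new/CL_old = 0.0891 + 0.19 = 0.2791.
Average steady-state concentration ∝ 1/CL, so new value = 75 / 0.2791 = 2.7 × 10² μg/mL.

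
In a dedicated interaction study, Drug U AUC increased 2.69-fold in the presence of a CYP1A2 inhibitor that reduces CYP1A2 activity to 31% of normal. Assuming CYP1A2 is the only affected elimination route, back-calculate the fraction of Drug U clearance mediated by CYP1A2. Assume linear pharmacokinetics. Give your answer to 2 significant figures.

Let fm be the CYP1A2 fraction. New clearance relative to baseline = fm × 0.31 + (1 − fm).
AUC ratio = 1 / (new CL fraction), so new CL fraction = 1 / 2.69 = 0.3717.
fm × 0.31 + 1 − fm = 0.3717  ⇒  fm × (0.31 − 1) = −0.6283  ⇒  fm = 0.91.

0.91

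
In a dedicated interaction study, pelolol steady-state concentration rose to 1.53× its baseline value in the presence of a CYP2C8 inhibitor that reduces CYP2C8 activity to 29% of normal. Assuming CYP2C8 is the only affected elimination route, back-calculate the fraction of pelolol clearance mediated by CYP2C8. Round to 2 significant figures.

0.49

Let fm be the CYP2C8 fraction. New clearance relative to baseline = fm × 0.29 + (1 − fm).
Steady-state concentration ratio = 1 / (new CL fraction), so new CL fraction = 1 / 1.53 = 0.6536.
fm × 0.29 + 1 − fm = 0.6536  ⇒  fm × (0.29 − 1) = −0.3464  ⇒  fm = 0.49.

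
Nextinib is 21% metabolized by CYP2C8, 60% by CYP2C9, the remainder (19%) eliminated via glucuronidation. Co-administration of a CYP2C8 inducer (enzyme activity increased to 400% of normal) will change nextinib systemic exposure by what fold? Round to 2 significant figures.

The CYP2C8 pathway (21% of clearance) rises to 4× activity: 0.21 × 4 = 0.84.
CYP2C9 (60%) and the residual 19% are unaffected.
Relative clearance = 0.84 + 0.6 + 0.19 = 1.63.
Since systemic exposure ∝ 1/CL, the ratio is 1 / 1.63 = 0.61.

0.61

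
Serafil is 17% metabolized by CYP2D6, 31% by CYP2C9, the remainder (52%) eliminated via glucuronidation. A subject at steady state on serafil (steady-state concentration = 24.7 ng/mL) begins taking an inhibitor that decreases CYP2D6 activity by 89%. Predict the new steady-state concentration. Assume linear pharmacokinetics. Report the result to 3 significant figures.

29.1 ng/mL

The CYP2D6 pathway (17% of clearance) falls to 0.11× activity: 0.17 × 0.11 = 0.0187.
CYP2C9 (31%) and the residual 52% are unaffected.
New clearance relative to baseline: 0.0187 + 0.31 + 0.52 = 0.8487.
With dosing unchanged, steady-state concentration scales as 1/CL: 24.7 / 0.8487 = 29.1 ng/mL.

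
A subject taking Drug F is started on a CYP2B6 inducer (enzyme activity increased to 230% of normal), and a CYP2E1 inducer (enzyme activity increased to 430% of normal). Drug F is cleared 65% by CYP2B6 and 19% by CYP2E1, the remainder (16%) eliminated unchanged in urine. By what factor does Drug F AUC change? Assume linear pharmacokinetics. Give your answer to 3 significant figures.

The CYP2B6 pathway (65% of clearance) rises to 2.3× activity: 0.65 × 2.3 = 1.495.
The CYP2E1 pathway (19% of clearance) increases to 4.3× activity: 0.19 × 4.3 = 0.817.
Non-CYP routes (16%) are unchanged.
New clearance relative to baseline: 1.495 + 0.817 + 0.16 = 2.472.
Because AUC varies inversely with clearance, the combined effect is 1 / 2.472 = 0.405.

0.405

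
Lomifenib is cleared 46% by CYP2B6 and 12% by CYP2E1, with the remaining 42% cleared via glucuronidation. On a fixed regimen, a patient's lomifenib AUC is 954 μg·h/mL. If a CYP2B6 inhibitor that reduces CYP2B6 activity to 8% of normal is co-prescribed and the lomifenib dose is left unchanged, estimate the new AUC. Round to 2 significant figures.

CYP2B6: 0.46 × 0.08 = 0.0368
CYP2E1: 0.12 (unchanged)
Other: 0.42 (unchanged)
CL_new/CL_old = 0.0368 + 0.12 + 0.42 = 0.5768.
AUC ∝ 1/CL, so new value = 954 / 0.5768 = 1.7 × 10³ μg·h/mL.

1.7 × 10³ μg·h/mL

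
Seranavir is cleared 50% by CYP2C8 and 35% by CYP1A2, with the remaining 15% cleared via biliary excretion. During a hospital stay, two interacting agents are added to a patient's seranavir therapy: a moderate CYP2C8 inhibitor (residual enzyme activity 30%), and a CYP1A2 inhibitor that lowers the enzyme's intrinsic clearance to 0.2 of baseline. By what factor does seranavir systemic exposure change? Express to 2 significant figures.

The CYP2C8 pathway (50% of clearance) falls to 0.3× activity: 0.5 × 0.3 = 0.15.
The CYP1A2 pathway (35% of clearance) drops to 0.2× activity: 0.35 × 0.2 = 0.07.
Non-CYP routes (15%) are unchanged.
New clearance relative to baseline: 0.15 + 0.07 + 0.15 = 0.37.
Systemic exposure ∝ 1/CL: fold-change = 1 / 0.37 = 2.7.

2.7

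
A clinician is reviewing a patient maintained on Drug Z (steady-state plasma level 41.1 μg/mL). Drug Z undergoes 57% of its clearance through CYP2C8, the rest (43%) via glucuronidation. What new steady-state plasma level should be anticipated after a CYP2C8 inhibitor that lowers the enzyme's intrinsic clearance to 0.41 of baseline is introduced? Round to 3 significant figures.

61.9 μg/mL

The CYP2C8 pathway (57% of clearance) is reduced to 0.41× activity: 0.57 × 0.41 = 0.2337.
The remaining 43% of clearance is unaffected.
CL_new/CL_old = 0.2337 + 0.43 = 0.6637.
Steady-state plasma level ∝ 1/CL, so new value = 41.1 / 0.6637 = 61.9 μg/mL.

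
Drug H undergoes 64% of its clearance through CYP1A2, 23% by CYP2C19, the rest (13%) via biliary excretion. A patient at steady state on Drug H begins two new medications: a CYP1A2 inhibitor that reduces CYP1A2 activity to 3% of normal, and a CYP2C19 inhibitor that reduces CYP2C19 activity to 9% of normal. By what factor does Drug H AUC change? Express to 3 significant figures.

5.89

The CYP1A2 pathway (64% of clearance) is reduced to 0.03× activity: 0.64 × 0.03 = 0.0192.
The CYP2C19 pathway (23% of clearance) is reduced to 0.09× activity: 0.23 × 0.09 = 0.0207.
The remaining 13% of clearance is unaffected.
New clearance relative to baseline: 0.0192 + 0.0207 + 0.13 = 0.1699.
Because AUC varies inversely with clearance, the combined effect is 1 / 0.1699 = 5.89.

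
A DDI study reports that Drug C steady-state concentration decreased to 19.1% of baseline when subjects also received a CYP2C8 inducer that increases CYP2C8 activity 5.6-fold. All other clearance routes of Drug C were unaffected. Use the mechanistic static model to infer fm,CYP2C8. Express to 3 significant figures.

0.921

Let fm be the CYP2C8 fraction. New clearance relative to baseline = fm × 5.6 + (1 − fm).
Steady-state concentration ratio = 1 / (new CL fraction), so new CL fraction = 1 / 0.191 = 5.236.
fm × 5.6 + 1 − fm = 5.236  ⇒  fm × (5.6 − 1) = 4.236  ⇒  fm = 0.921.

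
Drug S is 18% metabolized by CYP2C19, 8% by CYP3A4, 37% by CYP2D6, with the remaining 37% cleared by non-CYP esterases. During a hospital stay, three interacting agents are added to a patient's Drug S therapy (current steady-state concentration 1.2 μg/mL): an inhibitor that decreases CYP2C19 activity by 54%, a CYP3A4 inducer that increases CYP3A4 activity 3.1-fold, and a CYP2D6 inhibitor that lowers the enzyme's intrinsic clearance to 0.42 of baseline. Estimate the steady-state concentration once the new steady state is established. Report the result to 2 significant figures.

CYP2C19: 0.18 × 0.46 = 0.0828
CYP3A4: 0.08 × 3.1 = 0.248
CYP2D6: 0.37 × 0.42 = 0.1554
Other: 0.37 (unchanged)
CL_new/CL_old = 0.0828 + 0.248 + 0.1554 + 0.37 = 0.8562.
New steady-state concentration = 1.2 / 0.8562 = 1.4 μg/mL (concentration scales inversely with clearance).

1.4 μg/mL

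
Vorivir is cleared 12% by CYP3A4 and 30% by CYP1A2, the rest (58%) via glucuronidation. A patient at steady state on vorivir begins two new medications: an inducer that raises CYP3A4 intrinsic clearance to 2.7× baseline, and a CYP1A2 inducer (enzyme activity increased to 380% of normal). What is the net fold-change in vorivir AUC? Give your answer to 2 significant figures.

0.49

The CYP3A4 pathway (12% of clearance) increases to 2.7× activity: 0.12 × 2.7 = 0.324.
The CYP1A2 pathway (30% of clearance) rises to 3.8× activity: 0.3 × 3.8 = 1.14.
Non-CYP routes (58%) are unchanged.
New clearance relative to baseline: 0.324 + 1.14 + 0.58 = 2.044.
AUC ∝ 1/CL: fold-change = 1 / 2.044 = 0.49.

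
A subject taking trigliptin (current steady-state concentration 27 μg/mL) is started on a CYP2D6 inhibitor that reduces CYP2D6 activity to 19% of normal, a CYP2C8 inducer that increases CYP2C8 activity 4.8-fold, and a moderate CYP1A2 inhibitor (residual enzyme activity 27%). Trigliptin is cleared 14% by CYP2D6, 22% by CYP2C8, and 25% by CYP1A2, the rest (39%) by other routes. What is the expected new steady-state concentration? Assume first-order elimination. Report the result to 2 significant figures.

CYP2D6: 0.14 × 0.19 = 0.0266
CYP2C8: 0.22 × 4.8 = 1.056
CYP1A2: 0.25 × 0.27 = 0.0675
Other: 0.39 (unchanged)
Relative clearance = 0.0266 + 1.056 + 0.0675 + 0.39 = 1.5401.
Steady-state concentration ∝ 1/CL: new value = 27 / 1.5401 = 18 μg/mL.

18 μg/mL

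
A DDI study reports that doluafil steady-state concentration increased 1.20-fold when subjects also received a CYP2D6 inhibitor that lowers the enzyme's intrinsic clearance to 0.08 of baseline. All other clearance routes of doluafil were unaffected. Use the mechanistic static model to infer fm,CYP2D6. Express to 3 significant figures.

0.181

Call the CYP2D6 fraction fm. After the interaction, CL_new/CL_old = fm × 0.08 + (1 − fm).
Steady-state concentration ratio = 1 / (new CL fraction), so new CL fraction = 1 / 1.20 = 0.8333.
fm × 0.08 + 1 − fm = 0.8333  ⇒  fm × (0.08 − 1) = −0.1667  ⇒  fm = 0.181.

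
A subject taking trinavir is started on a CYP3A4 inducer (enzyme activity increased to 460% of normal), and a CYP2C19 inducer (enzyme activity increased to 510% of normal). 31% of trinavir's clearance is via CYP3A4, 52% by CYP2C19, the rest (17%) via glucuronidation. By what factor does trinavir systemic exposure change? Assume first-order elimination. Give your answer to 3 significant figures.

The CYP3A4 pathway (31% of clearance) is boosted to 4.6× activity: 0.31 × 4.6 = 1.426.
The CYP2C19 pathway (52% of clearance) is boosted to 5.1× activity: 0.52 × 5.1 = 2.652.
The remaining 17% of clearance is unaffected.
CL_new/CL_old = 1.426 + 2.652 + 0.17 = 4.248.
Systemic exposure ∝ 1/CL: fold-change = 1 / 4.248 = 0.235.

0.235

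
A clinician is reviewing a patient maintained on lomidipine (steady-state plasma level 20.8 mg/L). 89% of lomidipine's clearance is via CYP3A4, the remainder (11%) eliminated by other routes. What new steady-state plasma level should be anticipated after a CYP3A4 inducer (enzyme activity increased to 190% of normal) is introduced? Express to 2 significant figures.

CYP3A4: 0.89 × 1.9 = 1.691
Other: 0.11 (unchanged)
New clearance relative to baseline: 1.691 + 0.11 = 1.801.
Steady-state plasma level ∝ 1/CL, so new value = 20.8 / 1.801 = 12 mg/L.

12 mg/L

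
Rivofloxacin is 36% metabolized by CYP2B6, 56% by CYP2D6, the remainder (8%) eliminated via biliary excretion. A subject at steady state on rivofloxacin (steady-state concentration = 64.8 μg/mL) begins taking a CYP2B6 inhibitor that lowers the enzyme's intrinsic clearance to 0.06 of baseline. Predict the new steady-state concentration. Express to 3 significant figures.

97.9 μg/mL

The CYP2B6 pathway (36% of clearance) falls to 0.06× activity: 0.36 × 0.06 = 0.0216.
CYP2D6 (56%) and the residual 8% are unaffected.
CL_new/CL_old = 0.0216 + 0.56 + 0.08 = 0.6616.
Steady-state concentration ∝ 1/CL, so new value = 64.8 / 0.6616 = 97.9 μg/mL.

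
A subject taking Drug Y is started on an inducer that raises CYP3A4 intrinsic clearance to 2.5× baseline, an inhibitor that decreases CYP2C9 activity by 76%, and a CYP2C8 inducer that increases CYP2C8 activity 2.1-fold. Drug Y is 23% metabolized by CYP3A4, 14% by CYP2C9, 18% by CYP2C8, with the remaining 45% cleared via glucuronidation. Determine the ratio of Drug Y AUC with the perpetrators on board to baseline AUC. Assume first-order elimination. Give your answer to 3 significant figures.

0.696

The CYP3A4 pathway (23% of clearance) rises to 2.5× activity: 0.23 × 2.5 = 0.575.
The CYP2C9 pathway (14% of clearance) drops to 0.24× activity: 0.14 × 0.24 = 0.0336.
The CYP2C8 pathway (18% of clearance) increases to 2.1× activity: 0.18 × 2.1 = 0.378.
Non-CYP routes (45%) are unchanged.
Relative clearance = 0.575 + 0.0336 + 0.378 + 0.45 = 1.4366.
Because AUC varies inversely with clearance, the combined effect is 1 / 1.4366 = 0.696.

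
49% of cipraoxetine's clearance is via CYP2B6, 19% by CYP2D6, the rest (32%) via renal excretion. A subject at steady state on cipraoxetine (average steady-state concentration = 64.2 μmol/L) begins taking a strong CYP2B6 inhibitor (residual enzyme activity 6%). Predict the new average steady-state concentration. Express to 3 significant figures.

The CYP2B6 pathway (49% of clearance) is reduced to 0.06× activity: 0.49 × 0.06 = 0.0294.
CYP2D6 (19%) and the residual 32% are unaffected.
New clearance relative to baseline: 0.0294 + 0.19 + 0.32 = 0.5394.
New average steady-state concentration = baseline ÷ relative clearance = 64.2 / 0.5394 = 119 μmol/L.

119 μmol/L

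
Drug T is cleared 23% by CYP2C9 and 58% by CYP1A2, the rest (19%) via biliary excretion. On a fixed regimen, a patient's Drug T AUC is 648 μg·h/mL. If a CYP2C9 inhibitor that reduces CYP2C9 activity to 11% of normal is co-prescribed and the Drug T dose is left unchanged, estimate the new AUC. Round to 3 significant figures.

815 μg·h/mL

The CYP2C9 pathway (23% of clearance) falls to 0.11× activity: 0.23 × 0.11 = 0.0253.
CYP1A2 (58%) and the residual 19% are unaffected.
CL_new/CL_old = 0.0253 + 0.58 + 0.19 = 0.7953.
AUC ∝ 1/CL, so new value = 648 / 0.7953 = 815 μg·h/mL.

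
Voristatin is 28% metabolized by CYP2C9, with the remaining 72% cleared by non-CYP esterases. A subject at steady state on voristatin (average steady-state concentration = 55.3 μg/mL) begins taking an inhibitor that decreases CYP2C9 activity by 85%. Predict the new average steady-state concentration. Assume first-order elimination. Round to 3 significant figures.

The CYP2C9 pathway (28% of clearance) falls to 0.15× activity: 0.28 × 0.15 = 0.042.
The remaining 72% of clearance is unaffected.
Relative clearance = 0.042 + 0.72 = 0.762.
With dosing unchanged, average steady-state concentration scales as 1/CL: 55.3 / 0.762 = 72.6 μg/mL.

72.6 μg/mL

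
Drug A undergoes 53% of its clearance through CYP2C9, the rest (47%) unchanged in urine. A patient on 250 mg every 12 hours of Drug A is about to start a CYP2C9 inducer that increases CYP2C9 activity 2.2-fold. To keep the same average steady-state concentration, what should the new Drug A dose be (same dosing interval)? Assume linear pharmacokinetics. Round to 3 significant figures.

CYP2C9: 0.53 × 2.2 = 1.166
Other: 0.47 (unchanged)
Relative clearance = 1.166 + 0.47 = 1.636.
To maintain the same steady-state level, dose must scale with clearance: new dose = 250 × 1.636 = 409 mg.

409 mg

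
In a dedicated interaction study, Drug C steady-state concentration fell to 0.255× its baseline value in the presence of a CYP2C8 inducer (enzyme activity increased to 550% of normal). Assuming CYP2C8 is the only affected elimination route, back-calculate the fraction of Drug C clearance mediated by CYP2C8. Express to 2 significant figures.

0.65

Call the CYP2C8 fraction fm. After the interaction, CL_new/CL_old = fm × 5.5 + (1 − fm).
Steady-state concentration ratio = 1 / (new CL fraction), so new CL fraction = 1 / 0.255 = 3.922.
fm × 5.5 + 1 − fm = 3.922  ⇒  fm × (5.5 − 1) = 2.922  ⇒  fm = 0.65.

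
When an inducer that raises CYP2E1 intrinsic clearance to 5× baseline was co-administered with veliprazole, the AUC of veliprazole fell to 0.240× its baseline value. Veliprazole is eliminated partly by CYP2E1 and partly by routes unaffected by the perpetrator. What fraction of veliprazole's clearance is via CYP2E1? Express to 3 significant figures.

0.792

Write x for the fraction cleared via CYP2E1. The observed AUC change means clearance rose to 1/0.240 = 4.167 of baseline.
Setting x·5 + (1 − x) = 4.167 and solving: x = (4.167 − 1)/(5 − 1) = 0.792.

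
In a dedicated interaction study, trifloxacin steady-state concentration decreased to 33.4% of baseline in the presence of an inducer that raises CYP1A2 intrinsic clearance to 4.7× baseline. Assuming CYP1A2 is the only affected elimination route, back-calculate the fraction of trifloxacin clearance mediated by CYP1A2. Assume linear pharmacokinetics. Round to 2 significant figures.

0.54

Call the CYP1A2 fraction fm. After the interaction, CL_new/CL_old = fm × 4.7 + (1 − fm).
Steady-state concentration ratio = 1 / (new CL fraction), so new CL fraction = 1 / 0.334 = 2.994.
fm × 4.7 + 1 − fm = 2.994  ⇒  fm × (4.7 − 1) = 1.994  ⇒  fm = 0.54.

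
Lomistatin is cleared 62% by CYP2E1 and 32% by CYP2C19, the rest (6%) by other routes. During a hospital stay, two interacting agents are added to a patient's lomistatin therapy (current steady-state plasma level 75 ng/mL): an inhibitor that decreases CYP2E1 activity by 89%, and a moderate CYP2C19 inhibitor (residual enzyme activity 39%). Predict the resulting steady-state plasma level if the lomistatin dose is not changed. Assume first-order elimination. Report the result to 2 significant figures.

3.0 × 10² ng/mL

CYP2E1: 0.62 × 0.11 = 0.0682
CYP2C19: 0.32 × 0.39 = 0.1248
Other: 0.06 (unchanged)
CL_new/CL_old = 0.0682 + 0.1248 + 0.06 = 0.253.
Steady-state plasma level ∝ 1/CL: new value = 75 / 0.253 = 3.0 × 10² ng/mL.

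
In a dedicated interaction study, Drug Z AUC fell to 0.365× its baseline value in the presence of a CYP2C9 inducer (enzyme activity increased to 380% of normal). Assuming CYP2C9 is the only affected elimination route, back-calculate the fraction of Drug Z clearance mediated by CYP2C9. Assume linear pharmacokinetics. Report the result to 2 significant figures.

Write x for the fraction cleared via CYP2C9. The observed AUC change means clearance rose to 1/0.365 = 2.74 of baseline.
Setting x·3.8 + (1 − x) = 2.74 and solving: x = (2.74 − 1)/(3.8 − 1) = 0.62.

0.62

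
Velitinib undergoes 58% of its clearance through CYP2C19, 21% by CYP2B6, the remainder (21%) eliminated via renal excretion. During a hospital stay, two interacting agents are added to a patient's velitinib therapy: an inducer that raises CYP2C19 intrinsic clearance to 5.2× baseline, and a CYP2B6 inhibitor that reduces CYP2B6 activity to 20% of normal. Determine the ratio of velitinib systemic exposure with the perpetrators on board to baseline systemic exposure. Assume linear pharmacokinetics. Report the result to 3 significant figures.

0.306

The CYP2C19 pathway (58% of clearance) is boosted to 5.2× activity: 0.58 × 5.2 = 3.016.
The CYP2B6 pathway (21% of clearance) drops to 0.2× activity: 0.21 × 0.2 = 0.042.
The remaining 21% of clearance is unaffected.
Relative clearance = 3.016 + 0.042 + 0.21 = 3.268.
Because systemic exposure varies inversely with clearance, the combined effect is 1 / 3.268 = 0.306.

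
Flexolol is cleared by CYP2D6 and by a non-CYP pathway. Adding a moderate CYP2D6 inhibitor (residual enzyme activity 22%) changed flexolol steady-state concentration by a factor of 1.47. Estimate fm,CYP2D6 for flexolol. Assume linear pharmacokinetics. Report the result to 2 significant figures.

Let x = fm,CYP2D6. Because steady-state concentration ∝ 1/CL, relative clearance fell to 1/1.47 = 0.6803.
Only the CYP2D6 route changed, so 0.6803 = x·0.22 + (1 − x), giving x = 0.41.

0.41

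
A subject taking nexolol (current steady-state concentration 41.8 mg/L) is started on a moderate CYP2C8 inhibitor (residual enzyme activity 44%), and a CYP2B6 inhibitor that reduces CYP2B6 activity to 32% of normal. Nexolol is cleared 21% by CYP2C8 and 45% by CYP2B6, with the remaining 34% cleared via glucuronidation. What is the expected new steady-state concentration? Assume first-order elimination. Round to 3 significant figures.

72.5 mg/L

The CYP2C8 pathway (21% of clearance) drops to 0.44× activity: 0.21 × 0.44 = 0.0924.
The CYP2B6 pathway (45% of clearance) falls to 0.32× activity: 0.45 × 0.32 = 0.144.
The remaining 34% of clearance is unaffected.
Relative clearance = 0.0924 + 0.144 + 0.34 = 0.5764.
Steady-state concentration ∝ 1/CL: new value = 41.8 / 0.5764 = 72.5 mg/L.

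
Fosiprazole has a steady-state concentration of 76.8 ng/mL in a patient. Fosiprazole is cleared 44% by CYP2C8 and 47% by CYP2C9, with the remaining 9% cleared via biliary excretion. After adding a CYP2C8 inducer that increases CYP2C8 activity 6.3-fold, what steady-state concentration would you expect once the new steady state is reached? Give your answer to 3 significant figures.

CYP2C8: 0.44 × 6.3 = 2.772
CYP2C9: 0.47 (unchanged)
Other: 0.09 (unchanged)
Relative clearance = 2.772 + 0.47 + 0.09 = 3.332.
New steady-state concentration = baseline ÷ relative clearance = 76.8 / 3.332 = 23.0 ng/mL.

23.0 ng/mL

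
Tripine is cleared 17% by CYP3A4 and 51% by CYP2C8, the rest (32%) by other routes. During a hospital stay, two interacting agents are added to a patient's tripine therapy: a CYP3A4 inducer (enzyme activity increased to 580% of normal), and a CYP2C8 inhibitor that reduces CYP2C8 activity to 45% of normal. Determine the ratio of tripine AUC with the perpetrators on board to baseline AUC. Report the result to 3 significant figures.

The CYP3A4 pathway (17% of clearance) increases to 5.8× activity: 0.17 × 5.8 = 0.986.
The CYP2C8 pathway (51% of clearance) drops to 0.45× activity: 0.51 × 0.45 = 0.2295.
The remaining 32% of clearance is unaffected.
CL_new/CL_old = 0.986 + 0.2295 + 0.32 = 1.5355.
AUC ∝ 1/CL: fold-change = 1 / 1.5355 = 0.651.

0.651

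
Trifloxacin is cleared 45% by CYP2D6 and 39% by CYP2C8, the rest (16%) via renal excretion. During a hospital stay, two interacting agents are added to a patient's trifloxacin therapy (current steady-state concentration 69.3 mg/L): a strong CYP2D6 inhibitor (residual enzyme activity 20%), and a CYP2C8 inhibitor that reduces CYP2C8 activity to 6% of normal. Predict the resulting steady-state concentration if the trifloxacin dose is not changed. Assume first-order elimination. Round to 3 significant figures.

253 mg/L

The CYP2D6 pathway (45% of clearance) falls to 0.2× activity: 0.45 × 0.2 = 0.09.
The CYP2C8 pathway (39% of clearance) falls to 0.06× activity: 0.39 × 0.06 = 0.0234.
The remaining 16% of clearance is unaffected.
CL_new/CL_old = 0.09 + 0.0234 + 0.16 = 0.2734.
Dividing the baseline by the relative clearance: 69.3 / 0.2734 = 253 mg/L.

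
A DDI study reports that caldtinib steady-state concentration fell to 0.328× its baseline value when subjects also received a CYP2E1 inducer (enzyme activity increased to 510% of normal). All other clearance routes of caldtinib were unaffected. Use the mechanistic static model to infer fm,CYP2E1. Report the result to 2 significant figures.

CL'/CL = 1 / 0.328 = 3.049
5.1·fm + (1 − fm) = 3.049
fm = (3.049 − 1) / (5.1 − 1) = 0.50

0.50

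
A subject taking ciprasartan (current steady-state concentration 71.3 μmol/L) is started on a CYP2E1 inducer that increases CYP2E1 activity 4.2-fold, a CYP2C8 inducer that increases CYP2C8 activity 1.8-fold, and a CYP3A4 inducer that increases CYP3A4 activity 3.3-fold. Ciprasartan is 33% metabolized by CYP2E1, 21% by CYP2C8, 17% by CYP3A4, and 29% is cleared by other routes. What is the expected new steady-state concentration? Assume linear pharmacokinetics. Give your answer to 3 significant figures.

27.3 μmol/L

The CYP2E1 pathway (33% of clearance) increases to 4.2× activity: 0.33 × 4.2 = 1.386.
The CYP2C8 pathway (21% of clearance) is boosted to 1.8× activity: 0.21 × 1.8 = 0.378.
The CYP3A4 pathway (17% of clearance) increases to 3.3× activity: 0.17 × 3.3 = 0.561.
Non-CYP routes (29%) are unchanged.
New clearance relative to baseline: 1.386 + 0.378 + 0.561 + 0.29 = 2.615.
Dividing the baseline by the relative clearance: 71.3 / 2.615 = 27.3 μmol/L.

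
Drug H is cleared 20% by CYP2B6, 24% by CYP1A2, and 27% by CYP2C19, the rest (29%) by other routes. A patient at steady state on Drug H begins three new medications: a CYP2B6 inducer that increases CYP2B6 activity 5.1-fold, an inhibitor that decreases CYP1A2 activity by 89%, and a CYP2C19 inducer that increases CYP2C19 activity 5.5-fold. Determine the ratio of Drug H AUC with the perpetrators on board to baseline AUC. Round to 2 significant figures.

0.35

The CYP2B6 pathway (20% of clearance) rises to 5.1× activity: 0.2 × 5.1 = 1.02.
The CYP1A2 pathway (24% of clearance) is reduced to 0.11× activity: 0.24 × 0.11 = 0.0264.
The CYP2C19 pathway (27% of clearance) increases to 5.5× activity: 0.27 × 5.5 = 1.485.
Non-CYP routes (29%) are unchanged.
CL_new/CL_old = 1.02 + 0.0264 + 1.485 + 0.29 = 2.8214.
Because AUC varies inversely with clearance, the combined effect is 1 / 2.8214 = 0.35.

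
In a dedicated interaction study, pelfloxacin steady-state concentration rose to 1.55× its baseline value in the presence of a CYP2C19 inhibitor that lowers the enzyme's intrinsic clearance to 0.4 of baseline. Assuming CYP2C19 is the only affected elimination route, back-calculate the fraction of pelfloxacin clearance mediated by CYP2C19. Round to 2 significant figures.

0.59

Write x for the fraction cleared via CYP2C19. The observed steady-state concentration change means clearance fell to 1/1.55 = 0.6452 of baseline.
Setting x·0.4 + (1 − x) = 0.6452 and solving: x = (0.6452 − 1)/(0.4 − 1) = 0.59.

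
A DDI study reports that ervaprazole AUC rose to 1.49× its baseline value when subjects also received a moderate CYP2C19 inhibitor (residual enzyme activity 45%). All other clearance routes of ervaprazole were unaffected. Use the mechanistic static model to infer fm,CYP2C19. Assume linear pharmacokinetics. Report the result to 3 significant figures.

0.598

Call the CYP2C19 fraction fm. After the interaction, CL_new/CL_old = fm × 0.45 + (1 − fm).
AUC ratio = 1 / (new CL fraction), so new CL fraction = 1 / 1.49 = 0.6711.
fm × 0.45 + 1 − fm = 0.6711  ⇒  fm × (0.45 − 1) = −0.3289  ⇒  fm = 0.598.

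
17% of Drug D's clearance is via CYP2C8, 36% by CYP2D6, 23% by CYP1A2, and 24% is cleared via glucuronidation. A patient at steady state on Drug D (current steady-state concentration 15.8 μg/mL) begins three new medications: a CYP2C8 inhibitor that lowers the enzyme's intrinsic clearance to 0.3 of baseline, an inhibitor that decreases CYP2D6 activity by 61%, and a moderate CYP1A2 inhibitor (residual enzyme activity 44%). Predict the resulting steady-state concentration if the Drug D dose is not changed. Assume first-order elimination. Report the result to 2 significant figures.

CYP2C8: 0.17 × 0.3 = 0.051
CYP2D6: 0.36 × 0.39 = 0.1404
CYP1A2: 0.23 × 0.44 = 0.1012
Other: 0.24 (unchanged)
CL_new/CL_old = 0.051 + 0.1404 + 0.1012 + 0.24 = 0.5326.
Dividing the baseline by the relative clearance: 15.8 / 0.5326 = 30 μg/mL.

30 μg/mL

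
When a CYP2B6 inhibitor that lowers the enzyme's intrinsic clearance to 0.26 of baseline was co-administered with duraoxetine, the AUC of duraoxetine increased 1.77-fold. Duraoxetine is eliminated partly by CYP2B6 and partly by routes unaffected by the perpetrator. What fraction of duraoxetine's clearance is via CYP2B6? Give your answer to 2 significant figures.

0.59

CL'/CL = 1 / 1.77 = 0.565
0.26·fm + (1 − fm) = 0.565
fm = (0.565 − 1) / (0.26 − 1) = 0.59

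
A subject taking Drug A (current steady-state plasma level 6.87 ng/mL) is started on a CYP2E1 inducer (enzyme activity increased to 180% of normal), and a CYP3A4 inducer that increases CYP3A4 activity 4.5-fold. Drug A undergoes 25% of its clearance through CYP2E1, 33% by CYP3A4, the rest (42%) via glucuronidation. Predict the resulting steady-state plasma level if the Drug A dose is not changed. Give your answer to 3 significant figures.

The CYP2E1 pathway (25% of clearance) is boosted to 1.8× activity: 0.25 × 1.8 = 0.45.
The CYP3A4 pathway (33% of clearance) increases to 4.5× activity: 0.33 × 4.5 = 1.485.
The remaining 42% of clearance is unaffected.
New clearance relative to baseline: 0.45 + 1.485 + 0.42 = 2.355.
New steady-state plasma level = 6.87 / 2.355 = 2.92 ng/mL (concentration scales inversely with clearance).

2.92 ng/mL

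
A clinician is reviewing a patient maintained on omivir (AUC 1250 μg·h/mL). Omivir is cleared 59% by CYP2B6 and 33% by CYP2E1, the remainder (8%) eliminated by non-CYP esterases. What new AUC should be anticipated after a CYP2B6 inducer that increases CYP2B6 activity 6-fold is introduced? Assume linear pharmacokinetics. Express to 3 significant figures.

CYP2B6: 0.59 × 6 = 3.54
CYP2E1: 0.33 (unchanged)
Other: 0.08 (unchanged)
Relative clearance = 3.54 + 0.33 + 0.08 = 3.95.
New AUC = baseline ÷ relative clearance = 1250 / 3.95 = 316 μg·h/mL.

316 μg·h/mL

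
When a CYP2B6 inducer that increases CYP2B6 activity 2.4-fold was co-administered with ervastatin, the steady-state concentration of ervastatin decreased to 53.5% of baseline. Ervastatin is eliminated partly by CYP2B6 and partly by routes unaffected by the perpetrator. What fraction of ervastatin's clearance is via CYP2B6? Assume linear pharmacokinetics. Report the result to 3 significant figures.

0.621

Write x for the fraction cleared via CYP2B6. The observed steady-state concentration change means clearance rose to 1/0.535 = 1.869 of baseline.
Only the CYP2B6 route changed, so 1.869 = x·2.4 + (1 − x), giving x = 0.621.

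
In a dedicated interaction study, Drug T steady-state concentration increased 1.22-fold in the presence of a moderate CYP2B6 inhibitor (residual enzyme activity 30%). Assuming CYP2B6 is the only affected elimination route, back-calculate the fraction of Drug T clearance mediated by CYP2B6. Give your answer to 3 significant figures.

CL'/CL = 1 / 1.22 = 0.8197
0.3·fm + (1 − fm) = 0.8197
fm = (0.8197 − 1) / (0.3 − 1) = 0.258

0.258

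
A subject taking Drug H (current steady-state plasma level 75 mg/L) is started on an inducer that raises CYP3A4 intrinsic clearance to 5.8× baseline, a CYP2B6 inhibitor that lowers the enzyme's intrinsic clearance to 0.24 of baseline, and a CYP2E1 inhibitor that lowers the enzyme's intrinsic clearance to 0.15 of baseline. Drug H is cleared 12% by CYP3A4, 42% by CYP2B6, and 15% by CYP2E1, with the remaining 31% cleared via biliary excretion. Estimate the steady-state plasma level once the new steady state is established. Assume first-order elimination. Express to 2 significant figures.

The CYP3A4 pathway (12% of clearance) increases to 5.8× activity: 0.12 × 5.8 = 0.696.
The CYP2B6 pathway (42% of clearance) is reduced to 0.24× activity: 0.42 × 0.24 = 0.1008.
The CYP2E1 pathway (15% of clearance) falls to 0.15× activity: 0.15 × 0.15 = 0.0225.
The remaining 31% of clearance is unaffected.
Relative clearance = 0.696 + 0.1008 + 0.0225 + 0.31 = 1.1293.
New steady-state plasma level = 75 / 1.1293 = 66 mg/L (concentration scales inversely with clearance).

66 mg/L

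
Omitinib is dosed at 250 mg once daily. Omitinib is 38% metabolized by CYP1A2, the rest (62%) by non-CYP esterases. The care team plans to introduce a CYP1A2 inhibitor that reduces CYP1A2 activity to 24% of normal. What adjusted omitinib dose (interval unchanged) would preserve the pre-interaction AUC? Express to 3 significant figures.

178 mg

The CYP1A2 pathway (38% of clearance) is reduced to 0.24× activity: 0.38 × 0.24 = 0.0912.
Non-CYP routes (62%) are unchanged.
Relative clearance = 0.0912 + 0.62 = 0.7112.
Css,avg = (dose rate)/CL, so holding Css fixed requires dose ∝ CL: 250 × 0.7112 = 178 mg.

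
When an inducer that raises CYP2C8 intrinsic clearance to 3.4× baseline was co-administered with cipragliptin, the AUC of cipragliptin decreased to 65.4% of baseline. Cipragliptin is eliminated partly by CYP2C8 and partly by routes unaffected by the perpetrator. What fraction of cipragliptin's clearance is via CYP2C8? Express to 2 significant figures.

Write x for the fraction cleared via CYP2C8. The observed AUC change means clearance rose to 1/0.654 = 1.529 of baseline.
Only the CYP2C8 route changed, so 1.529 = x·3.4 + (1 − x), giving x = 0.22.

0.22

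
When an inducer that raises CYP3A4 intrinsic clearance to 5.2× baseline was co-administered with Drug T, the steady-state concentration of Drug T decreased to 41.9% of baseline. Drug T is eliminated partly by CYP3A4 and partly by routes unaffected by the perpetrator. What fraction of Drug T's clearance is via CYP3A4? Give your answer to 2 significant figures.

0.33

Let x = fm,CYP3A4. Because steady-state concentration ∝ 1/CL, relative clearance rose to 1/0.419 = 2.387.
Only the CYP3A4 route changed, so 2.387 = x·5.2 + (1 − x), giving x = 0.33.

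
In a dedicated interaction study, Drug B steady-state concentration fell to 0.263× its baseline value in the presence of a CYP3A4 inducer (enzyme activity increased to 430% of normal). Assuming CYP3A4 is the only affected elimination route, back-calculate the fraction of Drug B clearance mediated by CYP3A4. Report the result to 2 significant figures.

CL'/CL = 1 / 0.263 = 3.802
4.3·fm + (1 − fm) = 3.802
fm = (3.802 − 1) / (4.3 − 1) = 0.85

0.85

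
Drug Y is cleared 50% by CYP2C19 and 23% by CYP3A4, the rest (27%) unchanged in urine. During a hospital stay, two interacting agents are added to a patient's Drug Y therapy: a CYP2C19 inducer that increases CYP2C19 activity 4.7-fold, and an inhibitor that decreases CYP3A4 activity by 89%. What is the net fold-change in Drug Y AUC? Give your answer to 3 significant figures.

0.378

The CYP2C19 pathway (50% of clearance) is boosted to 4.7× activity: 0.5 × 4.7 = 2.35.
The CYP3A4 pathway (23% of clearance) drops to 0.11× activity: 0.23 × 0.11 = 0.0253.
The remaining 27% of clearance is unaffected.
Relative clearance = 2.35 + 0.0253 + 0.27 = 2.6453.
Net AUC ratio = 1 / 2.6453 = 0.378.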